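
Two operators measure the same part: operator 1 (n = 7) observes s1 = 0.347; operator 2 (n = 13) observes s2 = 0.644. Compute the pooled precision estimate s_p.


s_p = sqrt(((n1-1)*s1^2 + (n2-1)*s2^2) / (n1+n2-2))
numerator = (7-1)*0.347^2 + (13-1)*0.644^2 = 0.722454 + 4.976832 = 5.699286
denominator = 7 + 13 - 2 = 18
s_p^2 = 5.699286 / 18 = 0.316627
s_p = sqrt(0.316627) = 0.5627

0.5627


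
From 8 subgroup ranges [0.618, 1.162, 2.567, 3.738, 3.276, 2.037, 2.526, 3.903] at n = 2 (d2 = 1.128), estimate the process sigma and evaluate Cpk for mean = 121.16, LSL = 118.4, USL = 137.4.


R_bar = (0.618 + 1.162 + 2.567 + 3.738 + 3.276 + 2.037 + 2.526 + 3.903) / 8 = 2.478375
sigma = R_bar / d2 = 2.478375 / 1.128 = 2.197141
Cp = (USL - LSL)/(6*sigma) = (137.4 - 118.4)/(6*2.197141) = 1.4413
Cpu = (137.4 - 121.16)/(3*2.197141) = 2.4638
Cpl = (121.16 - 118.4)/(3*2.197141) = 0.4187
Cpk = min(Cpu, Cpl) = 0.4187

0.4187


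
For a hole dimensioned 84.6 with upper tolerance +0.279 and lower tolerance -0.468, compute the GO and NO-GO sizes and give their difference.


GO = nominal - lower_tol (smallest hole = maximum material condition)
GO = 84.6 - 0.468 = 84.132
NO-GO = nominal + upper_tol (largest hole = least material condition)
NO-GO = 84.6 + 0.279 = 84.879
spread = NO-GO - GO = 84.879 - 84.132 = 0.7470

0.7470


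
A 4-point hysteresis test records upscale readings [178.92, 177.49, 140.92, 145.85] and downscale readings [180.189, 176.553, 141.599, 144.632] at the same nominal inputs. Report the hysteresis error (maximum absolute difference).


|178.92 - 180.189| = 1.2690
|177.49 - 176.553| = 0.9370
|140.92 - 141.599| = 0.6790
|145.85 - 144.632| = 1.2180
hysteresis = max(diffs) = 1.2690

1.2690


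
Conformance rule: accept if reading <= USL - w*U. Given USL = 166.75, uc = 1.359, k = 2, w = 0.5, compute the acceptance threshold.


U = k * uc = 2 * 1.359 = 2.718
guard band g = w * U = 0.5 * 2.718 = 1.359
AL = USL - g = 166.75 - 1.359
AL = 165.3910

165.3910


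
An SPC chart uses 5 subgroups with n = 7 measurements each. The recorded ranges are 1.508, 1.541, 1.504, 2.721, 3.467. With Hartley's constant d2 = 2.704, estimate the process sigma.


R_bar = (1.508 + 1.541 + 1.504 + 2.721 + 3.467) / 5
R_bar = 10.741 / 5 = 2.1482
sigma_hat = R_bar / d2 = 2.1482 / 2.704 = 0.7945

0.7945


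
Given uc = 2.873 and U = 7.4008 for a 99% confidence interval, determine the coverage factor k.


k = U / uc
k = 7.4008 / 2.873
k = 2.576

2.576


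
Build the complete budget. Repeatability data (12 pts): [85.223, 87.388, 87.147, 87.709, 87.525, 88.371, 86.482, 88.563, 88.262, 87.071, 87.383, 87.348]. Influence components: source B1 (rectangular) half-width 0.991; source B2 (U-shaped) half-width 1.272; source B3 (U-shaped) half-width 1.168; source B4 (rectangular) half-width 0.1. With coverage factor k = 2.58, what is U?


mean = (85.223 + 87.388 + 87.147 + 87.709 + 87.525 + 88.371 + 86.482 + 88.563 + 88.262 + 87.071 + 87.383 + 87.348) / 12 = 87.37266667
s = sqrt(sum((x - mean)^2)/(n-1)) = 0.89939549
u_A = s / sqrt(n) = 0.89939549 / sqrt(12) = 0.25963311
u_B1 = 0.991 / sqrt(3) = 0.57215412
u_B2 = 1.272 / sqrt(2) = 0.89943983
u_B3 = 1.168 / sqrt(2) = 0.82590072
u_B4 = 0.1 / sqrt(3) = 0.057735027
uc = sqrt(0.25963311^2 + 0.57215412^2 + 0.89943983^2 + 0.82590072^2 + 0.057735027^2) = 1.3744843
U = k * uc = 2.58 * 1.3744843
U = 3.5462

3.5462


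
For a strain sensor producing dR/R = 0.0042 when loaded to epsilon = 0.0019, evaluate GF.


GF = (dR/R) / epsilon
= 0.0042 / 0.0019
= 2.2105

2.2105


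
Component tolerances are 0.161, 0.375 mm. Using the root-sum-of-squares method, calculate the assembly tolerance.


RSS = sqrt(0.161^2 + 0.375^2)
= sqrt(0.166546)
= 0.4081

0.4081


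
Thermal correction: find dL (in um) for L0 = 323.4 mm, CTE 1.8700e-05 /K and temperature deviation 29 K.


dL = L * alpha * dT
= 323.4 * 1.8700e-05 * 29
= 0.1753798 mm
dL_um = 0.1753798 * 1000 = 175.3798 um

175.3798


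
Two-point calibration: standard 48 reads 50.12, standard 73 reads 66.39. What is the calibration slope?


slope = (y2 - y1) / (x2 - x1)
= (66.39 - 50.12) / (73 - 48)
= 16.2700 / 25
= 0.6508

0.6508


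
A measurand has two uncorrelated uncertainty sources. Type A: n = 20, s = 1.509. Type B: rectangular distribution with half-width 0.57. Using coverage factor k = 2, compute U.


u_A = s / sqrt(n) = 1.509 / sqrt(20) = 0.33742266
u_B = half_width / sqrt(3) = 0.57 / sqrt(3) = 0.32908965
uc = sqrt(u_A^2 + u_B^2) = sqrt(0.33742266^2 + 0.32908965^2) = 0.47133221
U = k * uc = 2 * 0.47133221
U = 0.9427

0.9427


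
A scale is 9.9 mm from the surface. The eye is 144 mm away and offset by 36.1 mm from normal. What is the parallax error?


error = h * offset / d
= 9.9 * 36.1 / 144
= 2.4819

2.4819


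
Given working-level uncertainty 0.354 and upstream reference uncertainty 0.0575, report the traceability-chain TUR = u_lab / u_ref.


TUR = u_lab / u_ref
= 0.354 / 0.0575
= 6.1565

6.1565


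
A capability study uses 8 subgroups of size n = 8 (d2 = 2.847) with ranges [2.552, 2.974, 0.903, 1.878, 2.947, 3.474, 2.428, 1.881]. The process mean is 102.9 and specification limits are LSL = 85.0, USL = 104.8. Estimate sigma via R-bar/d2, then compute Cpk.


R_bar = (2.552 + 2.974 + 0.903 + 1.878 + 2.947 + 3.474 + 2.428 + 1.881) / 8 = 2.379625
sigma = R_bar / d2 = 2.379625 / 2.847 = 0.83583597
Cp = (USL - LSL)/(6*sigma) = (104.8 - 85.0)/(6*0.83583597) = 3.9481
Cpu = (104.8 - 102.9)/(3*0.83583597) = 0.7577
Cpl = (102.9 - 85.0)/(3*0.83583597) = 7.1386
Cpk = min(Cpu, Cpl) = 0.7577

0.7577


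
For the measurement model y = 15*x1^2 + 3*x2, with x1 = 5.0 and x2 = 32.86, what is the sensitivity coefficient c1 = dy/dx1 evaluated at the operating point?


y = 15*x1^2 + 3*x2
dy/dx1 = 2*15*x1
Evaluate at x1 = 5.0: c1 = 30 * 5.0
c1 = 150.0000

150.0000


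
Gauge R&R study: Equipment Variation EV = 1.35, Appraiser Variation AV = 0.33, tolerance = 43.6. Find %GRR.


GRR = sqrt(EV^2 + AV^2) = sqrt(1.35^2 + 0.33^2) = 1.3897482
%GRR = GRR / tol * 100 = 1.3897482 / 43.6 * 100
%GRR = 3.1875

3.1875


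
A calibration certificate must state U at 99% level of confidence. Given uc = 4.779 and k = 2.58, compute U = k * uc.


U = k * uc
U = 2.58 * 4.779
U = 12.3298

12.3298


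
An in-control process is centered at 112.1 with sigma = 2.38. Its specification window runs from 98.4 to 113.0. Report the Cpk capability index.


Cpu = (USL - mean) / (3*sigma) = (113.0 - 112.1) / (3*2.38) = 0.1261
Cpl = (mean - LSL) / (3*sigma) = (112.1 - 98.4) / (3*2.38) = 1.9188
Cpk = min(Cpu, Cpl) = 0.1261

0.1261


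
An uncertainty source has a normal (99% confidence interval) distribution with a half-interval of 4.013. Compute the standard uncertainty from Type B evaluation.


u_B = half_width / 2.576
u_B = 4.013 / 2.576
u_B = 1.5578

1.5578


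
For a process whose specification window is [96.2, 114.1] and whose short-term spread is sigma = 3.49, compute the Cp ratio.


Cp = (USL - LSL) / (6 * sigma)
= (114.1 - 96.2) / (6 * 3.49)
= 17.9000 / 20.9400
= 0.8548

0.8548


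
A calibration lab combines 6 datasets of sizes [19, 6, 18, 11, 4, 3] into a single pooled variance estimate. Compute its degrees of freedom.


nu = sum_i (n_i - 1)
nu = ((19 - 1) + (6 - 1) + (18 - 1) + (11 - 1) + (4 - 1) + (3 - 1))
nu = 18 + 5 + 17 + 10 + 3 + 2
nu = 55

55


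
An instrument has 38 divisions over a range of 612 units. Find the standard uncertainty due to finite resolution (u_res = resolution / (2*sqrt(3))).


resolution = range / divisions
resolution = 612 / 38 = 16.105263
u_res = resolution / (2*sqrt(3))
u_res = 16.105263 / 3.4641016
u_res = 4.6492

4.6492


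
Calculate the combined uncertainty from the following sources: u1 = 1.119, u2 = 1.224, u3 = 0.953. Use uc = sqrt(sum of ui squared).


uc = sqrt(1.119^2 + 1.224^2 + 0.953^2)
uc = sqrt(3.658546)
uc = 1.9127

1.9127


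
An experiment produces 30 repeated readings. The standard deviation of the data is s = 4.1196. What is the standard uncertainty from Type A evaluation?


u_A = s / sqrt(n)
u_A = 4.1196 / sqrt(30)
u_A = 4.1196 / 5.4772256
u_A = 0.7521

0.7521


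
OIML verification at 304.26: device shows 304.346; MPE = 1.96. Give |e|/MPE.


e = indication - reference = 304.346 - 304.26 = 0.0860
|e| = 0.0860
ratio = |e| / MPE = 0.0860 / 1.96
ratio = 0.0439

0.0439


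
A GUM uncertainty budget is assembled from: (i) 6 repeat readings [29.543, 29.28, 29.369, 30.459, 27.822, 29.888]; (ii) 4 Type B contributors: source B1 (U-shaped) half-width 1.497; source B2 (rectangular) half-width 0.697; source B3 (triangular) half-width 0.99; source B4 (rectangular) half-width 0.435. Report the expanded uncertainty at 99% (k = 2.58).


mean = (29.543 + 29.28 + 29.369 + 30.459 + 27.822 + 29.888) / 6 = 29.3935
s = sqrt(sum((x - mean)^2)/(n-1)) = 0.88150615
u_A = s / sqrt(n) = 0.88150615 / sqrt(6) = 0.35987338
u_B1 = 1.497 / sqrt(2) = 1.0585389
u_B2 = 0.697 / sqrt(3) = 0.40241314
u_B3 = 0.99 / sqrt(6) = 0.40416581
u_B4 = 0.435 / sqrt(3) = 0.25114737
uc = sqrt(0.35987338^2 + 1.0585389^2 + 0.40241314^2 + 0.40416581^2 + 0.25114737^2) = 1.2799902
U = k * uc = 2.58 * 1.2799902
U = 3.3024

3.3024


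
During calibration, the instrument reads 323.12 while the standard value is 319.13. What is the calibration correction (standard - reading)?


Correction = standard - reading
= 319.13 - 323.12
= -3.9900

-3.9900


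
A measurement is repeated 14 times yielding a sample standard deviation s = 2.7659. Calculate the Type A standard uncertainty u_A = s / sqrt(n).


u_A = s / sqrt(n)
u_A = 2.7659 / sqrt(14)
u_A = 2.7659 / 3.7416574
u_A = 0.7392

0.7392


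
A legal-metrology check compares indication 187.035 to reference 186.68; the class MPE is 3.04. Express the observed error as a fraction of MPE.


e = indication - reference = 187.035 - 186.68 = 0.3550
|e| = 0.3550
ratio = |e| / MPE = 0.3550 / 3.04
ratio = 0.1168

0.1168


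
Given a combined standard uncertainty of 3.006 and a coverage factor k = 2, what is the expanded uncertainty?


U = k * uc
U = 2 * 3.006
U = 6.0120

6.0120


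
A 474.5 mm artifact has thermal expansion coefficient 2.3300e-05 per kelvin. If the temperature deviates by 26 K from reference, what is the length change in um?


dL = L * alpha * dT
= 474.5 * 2.3300e-05 * 26
= 0.2874521 mm
dL_um = 0.2874521 * 1000 = 287.4521 um

287.4521


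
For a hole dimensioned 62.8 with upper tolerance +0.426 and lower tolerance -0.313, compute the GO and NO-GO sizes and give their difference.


GO = nominal - lower_tol (smallest hole = maximum material condition)
GO = 62.8 - 0.313 = 62.487
NO-GO = nominal + upper_tol (largest hole = least material condition)
NO-GO = 62.8 + 0.426 = 63.226
spread = NO-GO - GO = 63.226 - 62.487 = 0.7390

0.7390


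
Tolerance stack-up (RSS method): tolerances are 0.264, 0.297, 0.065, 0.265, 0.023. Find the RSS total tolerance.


RSS = sqrt(0.264^2 + 0.297^2 + 0.065^2 + 0.265^2 + 0.023^2)
= sqrt(0.232884)
= 0.4826

0.4826


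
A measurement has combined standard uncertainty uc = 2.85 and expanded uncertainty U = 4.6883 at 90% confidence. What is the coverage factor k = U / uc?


k = U / uc
k = 4.6883 / 2.85
k = 1.645

1.645


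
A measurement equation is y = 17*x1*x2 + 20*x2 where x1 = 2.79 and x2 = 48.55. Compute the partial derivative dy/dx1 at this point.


y = 17*x1*x2 + 20*x2
dy/dx1 = 17*x2
Evaluate at x2 = 48.55: c1 = 17 * 48.55
c1 = 825.3500

825.3500


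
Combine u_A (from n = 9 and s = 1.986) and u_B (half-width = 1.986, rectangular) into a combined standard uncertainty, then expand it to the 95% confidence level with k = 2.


u_A = s / sqrt(n) = 1.986 / sqrt(9) = 0.662
u_B = half_width / sqrt(3) = 1.986 / sqrt(3) = 1.1466176
uc = sqrt(u_A^2 + u_B^2) = sqrt(0.662^2 + 1.1466176^2) = 1.324
U = k * uc = 2 * 1.324
U = 2.6480

2.6480


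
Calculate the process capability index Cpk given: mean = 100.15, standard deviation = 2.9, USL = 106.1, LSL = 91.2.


Cpu = (USL - mean) / (3*sigma) = (106.1 - 100.15) / (3*2.9) = 0.6839
Cpl = (mean - LSL) / (3*sigma) = (100.15 - 91.2) / (3*2.9) = 1.0287
Cpk = min(Cpu, Cpl) = 0.6839

0.6839


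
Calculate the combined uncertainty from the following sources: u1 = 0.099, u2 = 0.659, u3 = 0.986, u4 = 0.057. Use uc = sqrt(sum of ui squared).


uc = sqrt(0.099^2 + 0.659^2 + 0.986^2 + 0.057^2)
uc = sqrt(1.419527)
uc = 1.1914

1.1914


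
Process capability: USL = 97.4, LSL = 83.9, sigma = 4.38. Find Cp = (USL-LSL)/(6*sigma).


Cp = (USL - LSL) / (6 * sigma)
= (97.4 - 83.9) / (6 * 4.38)
= 13.5000 / 26.2800
= 0.5137

0.5137


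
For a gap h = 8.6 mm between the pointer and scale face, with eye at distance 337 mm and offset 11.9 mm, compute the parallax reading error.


error = h * offset / d
= 8.6 * 11.9 / 337
= 0.3037

0.3037


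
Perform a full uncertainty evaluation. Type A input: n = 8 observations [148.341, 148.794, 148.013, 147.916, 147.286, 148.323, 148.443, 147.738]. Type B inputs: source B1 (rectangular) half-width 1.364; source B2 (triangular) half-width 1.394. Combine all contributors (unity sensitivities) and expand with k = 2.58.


mean = (148.341 + 148.794 + 148.013 + 147.916 + 147.286 + 148.323 + 148.443 + 147.738) / 8 = 148.10675
s = sqrt(sum((x - mean)^2)/(n-1)) = 0.46931493
u_A = s / sqrt(n) = 0.46931493 / sqrt(8) = 0.16592788
u_B1 = 1.364 / sqrt(3) = 0.78750577
u_B2 = 1.394 / sqrt(6) = 0.56909812
uc = sqrt(0.16592788^2 + 0.78750577^2 + 0.56909812^2) = 0.98568254
U = k * uc = 2.58 * 0.98568254
U = 2.5431

2.5431


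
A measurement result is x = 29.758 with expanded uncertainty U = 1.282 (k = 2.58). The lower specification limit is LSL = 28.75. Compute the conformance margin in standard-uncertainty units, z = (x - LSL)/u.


u = U / k = 1.282 / 2.58 = 0.49689922
margin = |LSL - x| = |28.75 - 29.758| = 1.008
z = margin / u = 1.008 / 0.49689922
z = 2.0286

2.0286


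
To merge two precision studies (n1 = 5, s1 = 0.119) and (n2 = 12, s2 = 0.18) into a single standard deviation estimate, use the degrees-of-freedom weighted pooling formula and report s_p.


s_p = sqrt(((n1-1)*s1^2 + (n2-1)*s2^2) / (n1+n2-2))
numerator = (5-1)*0.119^2 + (12-1)*0.18^2 = 0.056644 + 0.3564 = 0.413044
denominator = 5 + 12 - 2 = 15
s_p^2 = 0.413044 / 15 = 0.027536267
s_p = sqrt(0.027536267) = 0.1659

0.1659


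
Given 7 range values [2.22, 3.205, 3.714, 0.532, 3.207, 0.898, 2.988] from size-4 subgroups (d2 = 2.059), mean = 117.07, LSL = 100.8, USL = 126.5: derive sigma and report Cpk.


R_bar = (2.22 + 3.205 + 3.714 + 0.532 + 3.207 + 0.898 + 2.988) / 7 = 2.3948571
sigma = R_bar / d2 = 2.3948571 / 2.059 = 1.1631166
Cp = (USL - LSL)/(6*sigma) = (126.5 - 100.8)/(6*1.1631166) = 3.6826
Cpu = (126.5 - 117.07)/(3*1.1631166) = 2.7025
Cpl = (117.07 - 100.8)/(3*1.1631166) = 4.6628
Cpk = min(Cpu, Cpl) = 2.7025

2.7025


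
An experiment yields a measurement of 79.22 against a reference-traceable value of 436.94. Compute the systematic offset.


Systematic error = measured - true
= 79.22 - 436.94
= -357.7200

-357.7200


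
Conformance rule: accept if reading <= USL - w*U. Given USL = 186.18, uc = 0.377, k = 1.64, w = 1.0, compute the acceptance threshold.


U = k * uc = 1.64 * 0.377 = 0.61828
guard band g = w * U = 1.0 * 0.61828 = 0.61828
AL = USL - g = 186.18 - 0.61828
AL = 185.5617

185.5617


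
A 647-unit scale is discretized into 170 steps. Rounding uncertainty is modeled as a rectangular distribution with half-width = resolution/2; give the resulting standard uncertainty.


resolution = range / divisions
resolution = 647 / 170 = 3.8058824
u_res = resolution / (2*sqrt(3))
u_res = 3.8058824 / 3.4641016
u_res = 1.0987

1.0987


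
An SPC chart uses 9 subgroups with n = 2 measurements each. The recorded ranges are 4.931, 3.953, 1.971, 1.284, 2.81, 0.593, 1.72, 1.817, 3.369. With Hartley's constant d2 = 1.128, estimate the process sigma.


R_bar = (4.931 + 3.953 + 1.971 + 1.284 + 2.81 + 0.593 + 1.72 + 1.817 + 3.369) / 9
R_bar = 22.448 / 9 = 2.4942222
sigma_hat = R_bar / d2 = 2.4942222 / 1.128 = 2.2112

2.2112


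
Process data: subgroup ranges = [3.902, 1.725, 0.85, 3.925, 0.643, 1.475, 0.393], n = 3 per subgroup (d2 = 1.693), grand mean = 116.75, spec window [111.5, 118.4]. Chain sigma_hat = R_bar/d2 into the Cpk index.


R_bar = (3.902 + 1.725 + 0.85 + 3.925 + 0.643 + 1.475 + 0.393) / 7 = 1.8447143
sigma = R_bar / d2 = 1.8447143 / 1.693 = 1.0896127
Cp = (USL - LSL)/(6*sigma) = (118.4 - 111.5)/(6*1.0896127) = 1.0554
Cpu = (118.4 - 116.75)/(3*1.0896127) = 0.5048
Cpl = (116.75 - 111.5)/(3*1.0896127) = 1.6061
Cpk = min(Cpu, Cpl) = 0.5048

0.5048


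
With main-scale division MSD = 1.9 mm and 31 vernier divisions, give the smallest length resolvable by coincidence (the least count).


LC = MSD / n_div
= 1.9 / 31
= 0.0613

0.0613


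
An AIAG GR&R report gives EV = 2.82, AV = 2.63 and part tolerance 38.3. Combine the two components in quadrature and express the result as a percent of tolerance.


GRR = sqrt(EV^2 + AV^2) = sqrt(2.82^2 + 2.63^2) = 3.8560731
%GRR = GRR / tol * 100 = 3.8560731 / 38.3 * 100
%GRR = 10.0681

10.0681


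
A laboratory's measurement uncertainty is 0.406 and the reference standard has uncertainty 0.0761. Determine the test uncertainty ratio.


TUR = u_lab / u_ref
= 0.406 / 0.0761
= 5.3351

5.3351


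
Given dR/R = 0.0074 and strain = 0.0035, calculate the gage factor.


GF = (dR/R) / epsilon
= 0.0074 / 0.0035
= 2.1143

2.1143


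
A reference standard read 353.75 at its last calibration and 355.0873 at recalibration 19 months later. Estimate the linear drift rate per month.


rate = (v2 - v1) / months
= (355.0873 - 353.75) / 19
= 1.3373 / 19
= 0.0704

0.0704


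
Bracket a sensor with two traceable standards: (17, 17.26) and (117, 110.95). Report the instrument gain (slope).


slope = (y2 - y1) / (x2 - x1)
= (110.95 - 17.26) / (117 - 17)
= 93.6900 / 100
= 0.9369

0.9369


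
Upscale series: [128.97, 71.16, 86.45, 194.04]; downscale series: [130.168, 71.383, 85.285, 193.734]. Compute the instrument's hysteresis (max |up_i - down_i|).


|128.97 - 130.168| = 1.1980
|71.16 - 71.383| = 0.2230
|86.45 - 85.285| = 1.1650
|194.04 - 193.734| = 0.3060
hysteresis = max(diffs) = 1.1980

1.1980


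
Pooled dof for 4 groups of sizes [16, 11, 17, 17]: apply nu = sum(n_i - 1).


nu = sum_i (n_i - 1)
nu = ((16 - 1) + (11 - 1) + (17 - 1) + (17 - 1))
nu = 15 + 10 + 16 + 16
nu = 57

57


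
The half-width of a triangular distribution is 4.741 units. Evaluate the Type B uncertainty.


u_B = half_width / sqrt(6)
u_B = 4.741 / 2.4494897
u_B = 1.9355

1.9355


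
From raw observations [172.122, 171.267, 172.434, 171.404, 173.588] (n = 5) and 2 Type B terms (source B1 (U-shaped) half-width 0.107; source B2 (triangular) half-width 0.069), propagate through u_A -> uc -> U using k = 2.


mean = (172.122 + 171.267 + 172.434 + 171.404 + 173.588) / 5 = 172.163
s = sqrt(sum((x - mean)^2)/(n-1)) = 0.93336006
u_A = s / sqrt(n) = 0.93336006 / sqrt(5) = 0.41741131
u_B1 = 0.107 / sqrt(2) = 0.075660426
u_B2 = 0.069 / sqrt(6) = 0.028169132
uc = sqrt(0.41741131^2 + 0.075660426^2 + 0.028169132^2) = 0.42514727
U = k * uc = 2 * 0.42514727
U = 0.8503

0.8503


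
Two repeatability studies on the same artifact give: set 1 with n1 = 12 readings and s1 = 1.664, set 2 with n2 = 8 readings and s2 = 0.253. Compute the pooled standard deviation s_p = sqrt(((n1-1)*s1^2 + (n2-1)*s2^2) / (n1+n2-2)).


s_p = sqrt(((n1-1)*s1^2 + (n2-1)*s2^2) / (n1+n2-2))
numerator = (12-1)*1.664^2 + (8-1)*0.253^2 = 30.457856 + 0.448063 = 30.905919
denominator = 12 + 8 - 2 = 18
s_p^2 = 30.905919 / 18 = 1.7169955
s_p = sqrt(1.7169955) = 1.3103

1.3103


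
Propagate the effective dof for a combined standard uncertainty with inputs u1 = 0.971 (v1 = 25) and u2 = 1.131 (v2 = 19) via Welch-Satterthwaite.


uc = sqrt(u1^2 + u2^2) = sqrt(0.971^2 + 1.131^2) = 1.4906381
v_eff = uc^4 / (u1^4/v1 + u2^4/v2)
= 1.4906381^4 / (0.971^4/25 + 1.131^4/19)
= 4.9372926 / 0.12167654
v_eff = 40.5772

40.5772


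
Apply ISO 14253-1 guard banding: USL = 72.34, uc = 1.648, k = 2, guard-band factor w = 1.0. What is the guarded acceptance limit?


U = k * uc = 2 * 1.648 = 3.296
guard band g = w * U = 1.0 * 3.296 = 3.296
AL = USL - g = 72.34 - 3.296
AL = 69.0440

69.0440


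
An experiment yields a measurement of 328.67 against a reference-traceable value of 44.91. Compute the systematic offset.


Systematic error = measured - true
= 328.67 - 44.91
= 283.7600

283.7600


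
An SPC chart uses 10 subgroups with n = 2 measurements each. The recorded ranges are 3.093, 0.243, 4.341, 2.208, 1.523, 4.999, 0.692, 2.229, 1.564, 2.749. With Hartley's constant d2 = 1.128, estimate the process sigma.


R_bar = (3.093 + 0.243 + 4.341 + 2.208 + 1.523 + 4.999 + 0.692 + 2.229 + 1.564 + 2.749) / 10
R_bar = 23.641 / 10 = 2.3641
sigma_hat = R_bar / d2 = 2.3641 / 1.128 = 2.0958

2.0958


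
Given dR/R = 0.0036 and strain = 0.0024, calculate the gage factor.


GF = (dR/R) / epsilon
= 0.0036 / 0.0024
= 1.5000

1.5000


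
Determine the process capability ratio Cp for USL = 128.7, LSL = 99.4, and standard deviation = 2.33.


Cp = (USL - LSL) / (6 * sigma)
= (128.7 - 99.4) / (6 * 2.33)
= 29.3000 / 13.9800
= 2.0959

2.0959


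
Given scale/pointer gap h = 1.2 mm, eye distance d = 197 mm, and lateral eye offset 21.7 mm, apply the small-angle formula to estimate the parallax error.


error = h * offset / d
= 1.2 * 21.7 / 197
= 0.1322

0.1322


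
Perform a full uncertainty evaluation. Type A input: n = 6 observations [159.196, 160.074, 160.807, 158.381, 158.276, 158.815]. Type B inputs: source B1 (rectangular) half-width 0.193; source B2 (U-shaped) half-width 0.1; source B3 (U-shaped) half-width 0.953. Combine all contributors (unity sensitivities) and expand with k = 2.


mean = (159.196 + 160.074 + 160.807 + 158.381 + 158.276 + 158.815) / 6 = 159.2581667
s = sqrt(sum((x - mean)^2)/(n-1)) = 0.99988028
u_A = s / sqrt(n) = 0.99988028 / sqrt(6) = 0.40819941
u_B1 = 0.193 / sqrt(3) = 0.1114286
u_B2 = 0.1 / sqrt(2) = 0.070710678
u_B3 = 0.953 / sqrt(2) = 0.67387276
uc = sqrt(0.40819941^2 + 0.1114286^2 + 0.070710678^2 + 0.67387276^2) = 0.7988414
U = k * uc = 2 * 0.7988414
U = 1.5977

1.5977


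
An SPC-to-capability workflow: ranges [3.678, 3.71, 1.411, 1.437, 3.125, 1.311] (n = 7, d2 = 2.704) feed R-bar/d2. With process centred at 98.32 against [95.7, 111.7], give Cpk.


R_bar = (3.678 + 3.71 + 1.411 + 1.437 + 3.125 + 1.311) / 6 = 2.4453333
sigma = R_bar / d2 = 2.4453333 / 2.704 = 0.90433924
Cp = (USL - LSL)/(6*sigma) = (111.7 - 95.7)/(6*0.90433924) = 2.9487
Cpu = (111.7 - 98.32)/(3*0.90433924) = 4.9318
Cpl = (98.32 - 95.7)/(3*0.90433924) = 0.9657
Cpk = min(Cpu, Cpl) = 0.9657

0.9657


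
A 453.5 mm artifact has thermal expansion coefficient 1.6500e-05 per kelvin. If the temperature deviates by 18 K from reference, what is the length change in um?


dL = L * alpha * dT
= 453.5 * 1.6500e-05 * 18
= 0.1346895 mm
dL_um = 0.1346895 * 1000 = 134.6895 um

134.6895


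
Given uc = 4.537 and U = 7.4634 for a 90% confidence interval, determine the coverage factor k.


k = U / uc
k = 7.4634 / 4.537
k = 1.645

1.645


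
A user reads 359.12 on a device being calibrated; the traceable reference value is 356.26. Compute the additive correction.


Correction = standard - reading
= 356.26 - 359.12
= -2.8600

-2.8600


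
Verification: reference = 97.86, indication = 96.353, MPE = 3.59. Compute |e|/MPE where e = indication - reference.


e = indication - reference = 96.353 - 97.86 = -1.5070
|e| = 1.5070
ratio = |e| / MPE = 1.5070 / 3.59
ratio = 0.4198

0.4198


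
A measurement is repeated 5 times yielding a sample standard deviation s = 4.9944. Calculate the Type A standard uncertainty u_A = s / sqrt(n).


u_A = s / sqrt(n)
u_A = 4.9944 / sqrt(5)
u_A = 4.9944 / 2.236068
u_A = 2.2336

2.2336


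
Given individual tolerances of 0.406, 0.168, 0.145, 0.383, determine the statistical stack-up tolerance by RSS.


RSS = sqrt(0.406^2 + 0.168^2 + 0.145^2 + 0.383^2)
= sqrt(0.360774)
= 0.6006

0.6006


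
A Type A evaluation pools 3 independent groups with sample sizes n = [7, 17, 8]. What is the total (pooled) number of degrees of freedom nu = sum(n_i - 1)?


nu = sum_i (n_i - 1)
nu = ((7 - 1) + (17 - 1) + (8 - 1))
nu = 6 + 16 + 7
nu = 29

29


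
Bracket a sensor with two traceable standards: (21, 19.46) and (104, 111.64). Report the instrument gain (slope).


slope = (y2 - y1) / (x2 - x1)
= (111.64 - 19.46) / (104 - 21)
= 92.1800 / 83
= 1.1106

1.1106


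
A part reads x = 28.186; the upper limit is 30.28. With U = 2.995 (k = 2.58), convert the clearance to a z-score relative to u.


u = U / k = 2.995 / 2.58 = 1.1608527
margin = |USL - x| = |30.28 - 28.186| = 2.094
z = margin / u = 2.094 / 1.1608527
z = 1.8038

1.8038


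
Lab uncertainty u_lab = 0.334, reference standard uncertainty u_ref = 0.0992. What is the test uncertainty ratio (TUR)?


TUR = u_lab / u_ref
= 0.334 / 0.0992
= 3.3669

3.3669


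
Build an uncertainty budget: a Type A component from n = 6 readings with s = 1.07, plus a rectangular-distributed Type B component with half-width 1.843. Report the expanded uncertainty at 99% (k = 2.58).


u_A = s / sqrt(n) = 1.07 / sqrt(6) = 0.43682567
u_B = half_width / sqrt(3) = 1.843 / sqrt(3) = 1.0640565
uc = sqrt(u_A^2 + u_B^2) = sqrt(0.43682567^2 + 1.0640565^2) = 1.1502317
U = k * uc = 2.58 * 1.1502317
U = 2.9676

2.9676


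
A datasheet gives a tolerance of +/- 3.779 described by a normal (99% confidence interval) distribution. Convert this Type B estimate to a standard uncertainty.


u_B = half_width / 2.576
u_B = 3.779 / 2.576
u_B = 1.4670

1.4670


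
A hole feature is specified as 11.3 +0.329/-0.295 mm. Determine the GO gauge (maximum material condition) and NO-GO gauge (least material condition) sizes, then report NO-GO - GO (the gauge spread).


GO = nominal - lower_tol (smallest hole = maximum material condition)
GO = 11.3 - 0.295 = 11.005
NO-GO = nominal + upper_tol (largest hole = least material condition)
NO-GO = 11.3 + 0.329 = 11.629
spread = NO-GO - GO = 11.629 - 11.005 = 0.6240

0.6240


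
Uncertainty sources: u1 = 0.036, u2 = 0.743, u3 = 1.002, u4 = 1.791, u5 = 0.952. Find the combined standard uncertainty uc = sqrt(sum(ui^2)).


uc = sqrt(0.036^2 + 0.743^2 + 1.002^2 + 1.791^2 + 0.952^2)
uc = sqrt(5.671334)
uc = 2.3815

2.3815


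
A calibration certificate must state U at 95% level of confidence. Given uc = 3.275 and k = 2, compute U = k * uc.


U = k * uc
U = 2 * 3.275
U = 6.5500

6.5500


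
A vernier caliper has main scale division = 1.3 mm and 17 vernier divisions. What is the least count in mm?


LC = MSD / n_div
= 1.3 / 17
= 0.0765

0.0765


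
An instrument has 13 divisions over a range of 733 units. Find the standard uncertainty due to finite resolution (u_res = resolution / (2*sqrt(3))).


resolution = range / divisions
resolution = 733 / 13 = 56.384615
u_res = resolution / (2*sqrt(3))
u_res = 56.384615 / 3.4641016
u_res = 16.2768

16.2768


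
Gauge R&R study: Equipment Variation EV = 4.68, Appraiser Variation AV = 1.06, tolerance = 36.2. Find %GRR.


GRR = sqrt(EV^2 + AV^2) = sqrt(4.68^2 + 1.06^2) = 4.7985414
%GRR = GRR / tol * 100 = 4.7985414 / 36.2 * 100
%GRR = 13.2556

13.2556


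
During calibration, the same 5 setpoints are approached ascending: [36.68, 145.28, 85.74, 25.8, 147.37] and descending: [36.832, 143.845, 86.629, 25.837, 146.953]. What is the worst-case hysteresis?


|36.68 - 36.832| = 0.1520
|145.28 - 143.845| = 1.4350
|85.74 - 86.629| = 0.8890
|25.8 - 25.837| = 0.0370
|147.37 - 146.953| = 0.4170
hysteresis = max(diffs) = 1.4350

1.4350


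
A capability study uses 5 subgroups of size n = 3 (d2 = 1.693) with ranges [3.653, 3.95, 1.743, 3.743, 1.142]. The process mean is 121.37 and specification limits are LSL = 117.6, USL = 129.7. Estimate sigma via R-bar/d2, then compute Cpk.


R_bar = (3.653 + 3.95 + 1.743 + 3.743 + 1.142) / 5 = 2.8462
sigma = R_bar / d2 = 2.8462 / 1.693 = 1.6811577
Cp = (USL - LSL)/(6*sigma) = (129.7 - 117.6)/(6*1.6811577) = 1.1996
Cpu = (129.7 - 121.37)/(3*1.6811577) = 1.6516
Cpl = (121.37 - 117.6)/(3*1.6811577) = 0.7475
Cpk = min(Cpu, Cpl) = 0.7475

0.7475


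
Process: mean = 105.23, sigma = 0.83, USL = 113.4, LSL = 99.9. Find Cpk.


Cpu = (USL - mean) / (3*sigma) = (113.4 - 105.23) / (3*0.83) = 3.2811
Cpl = (mean - LSL) / (3*sigma) = (105.23 - 99.9) / (3*0.83) = 2.1406
Cpk = min(Cpu, Cpl) = 2.1406

2.1406


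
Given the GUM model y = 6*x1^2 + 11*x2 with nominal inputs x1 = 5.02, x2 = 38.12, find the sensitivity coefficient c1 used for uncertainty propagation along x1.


y = 6*x1^2 + 11*x2
dy/dx1 = 2*6*x1
Evaluate at x1 = 5.02: c1 = 12 * 5.02
c1 = 60.2400

60.2400


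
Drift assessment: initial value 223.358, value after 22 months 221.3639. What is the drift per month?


rate = (v2 - v1) / months
= (221.3639 - 223.358) / 22
= -1.9941 / 22
= -0.0906

-0.0906


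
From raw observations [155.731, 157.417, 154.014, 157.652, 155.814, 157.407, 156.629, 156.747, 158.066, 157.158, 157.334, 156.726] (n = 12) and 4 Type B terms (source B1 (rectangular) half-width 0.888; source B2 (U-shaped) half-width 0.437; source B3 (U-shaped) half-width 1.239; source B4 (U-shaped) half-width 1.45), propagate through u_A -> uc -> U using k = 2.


mean = (155.731 + 157.417 + 154.014 + 157.652 + 155.814 + 157.407 + 156.629 + 156.747 + 158.066 + 157.158 + 157.334 + 156.726) / 12 = 156.7245833
s = sqrt(sum((x - mean)^2)/(n-1)) = 1.1011211
u_A = s / sqrt(n) = 1.1011211 / sqrt(12) = 0.31786628
u_B1 = 0.888 / sqrt(3) = 0.51268704
u_B2 = 0.437 / sqrt(2) = 0.30900566
u_B3 = 1.239 / sqrt(2) = 0.8761053
u_B4 = 1.45 / sqrt(2) = 1.0253048
uc = sqrt(0.31786628^2 + 0.51268704^2 + 0.30900566^2 + 0.8761053^2 + 1.0253048^2) = 1.5093647
U = k * uc = 2 * 1.5093647
U = 3.0187

3.0187


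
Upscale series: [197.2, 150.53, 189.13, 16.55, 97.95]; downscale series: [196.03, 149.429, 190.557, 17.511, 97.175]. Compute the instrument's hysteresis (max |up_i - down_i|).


|197.2 - 196.03| = 1.1700
|150.53 - 149.429| = 1.1010
|189.13 - 190.557| = 1.4270
|16.55 - 17.511| = 0.9610
|97.95 - 97.175| = 0.7750
hysteresis = max(diffs) = 1.4270

1.4270


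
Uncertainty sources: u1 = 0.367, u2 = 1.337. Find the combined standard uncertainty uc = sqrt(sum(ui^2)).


uc = sqrt(0.367^2 + 1.337^2)
uc = sqrt(1.922258)
uc = 1.3865

1.3865


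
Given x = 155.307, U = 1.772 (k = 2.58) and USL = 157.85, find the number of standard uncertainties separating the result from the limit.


u = U / k = 1.772 / 2.58 = 0.68682171
margin = |USL - x| = |157.85 - 155.307| = 2.543
z = margin / u = 2.543 / 0.68682171
z = 3.7026

3.7026


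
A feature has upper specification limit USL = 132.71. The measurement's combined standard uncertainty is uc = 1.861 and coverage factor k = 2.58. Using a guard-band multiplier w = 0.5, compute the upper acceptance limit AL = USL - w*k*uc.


U = k * uc = 2.58 * 1.861 = 4.80138
guard band g = w * U = 0.5 * 4.80138 = 2.40069
AL = USL - g = 132.71 - 2.40069
AL = 130.3093

130.3093


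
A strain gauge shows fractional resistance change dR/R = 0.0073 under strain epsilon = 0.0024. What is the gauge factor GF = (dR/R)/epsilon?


GF = (dR/R) / epsilon
= 0.0073 / 0.0024
= 3.0417

3.0417


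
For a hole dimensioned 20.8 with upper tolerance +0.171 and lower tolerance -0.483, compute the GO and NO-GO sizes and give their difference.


GO = nominal - lower_tol (smallest hole = maximum material condition)
GO = 20.8 - 0.483 = 20.317
NO-GO = nominal + upper_tol (largest hole = least material condition)
NO-GO = 20.8 + 0.171 = 20.971
spread = NO-GO - GO = 20.971 - 20.317 = 0.6540

0.6540


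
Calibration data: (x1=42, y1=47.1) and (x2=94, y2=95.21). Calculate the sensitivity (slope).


slope = (y2 - y1) / (x2 - x1)
= (95.21 - 47.1) / (94 - 42)
= 48.1100 / 52
= 0.9252

0.9252


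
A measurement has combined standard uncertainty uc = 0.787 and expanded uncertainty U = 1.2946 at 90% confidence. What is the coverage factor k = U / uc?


k = U / uc
k = 1.2946 / 0.787
k = 1.645

1.645


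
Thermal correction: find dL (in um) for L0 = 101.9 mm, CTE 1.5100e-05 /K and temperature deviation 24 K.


dL = L * alpha * dT
= 101.9 * 1.5100e-05 * 24
= 0.0369286 mm
dL_um = 0.0369286 * 1000 = 36.9286 um

36.9286


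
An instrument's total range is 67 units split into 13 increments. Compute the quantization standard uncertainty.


resolution = range / divisions
resolution = 67 / 13 = 5.1538462
u_res = resolution / (2*sqrt(3))
u_res = 5.1538462 / 3.4641016
u_res = 1.4878

1.4878


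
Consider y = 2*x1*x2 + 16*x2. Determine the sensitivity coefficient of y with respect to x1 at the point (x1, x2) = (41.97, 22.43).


y = 2*x1*x2 + 16*x2
dy/dx1 = 2*x2
Evaluate at x2 = 22.43: c1 = 2 * 22.43
c1 = 44.8600

44.8600


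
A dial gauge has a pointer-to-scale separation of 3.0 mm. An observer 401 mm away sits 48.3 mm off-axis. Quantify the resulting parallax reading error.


error = h * offset / d
= 3.0 * 48.3 / 401
= 0.3613

0.3613


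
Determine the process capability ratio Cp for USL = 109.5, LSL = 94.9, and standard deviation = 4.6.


Cp = (USL - LSL) / (6 * sigma)
= (109.5 - 94.9) / (6 * 4.6)
= 14.6000 / 27.6000
= 0.5290

0.5290


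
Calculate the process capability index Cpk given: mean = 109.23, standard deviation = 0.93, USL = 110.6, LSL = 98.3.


Cpu = (USL - mean) / (3*sigma) = (110.6 - 109.23) / (3*0.93) = 0.4910
Cpl = (mean - LSL) / (3*sigma) = (109.23 - 98.3) / (3*0.93) = 3.9176
Cpk = min(Cpu, Cpl) = 0.4910

0.4910


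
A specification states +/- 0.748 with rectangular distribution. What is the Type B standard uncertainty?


u_B = half_width / sqrt(3)
u_B = 0.748 / 1.7320508
u_B = 0.4319

0.4319


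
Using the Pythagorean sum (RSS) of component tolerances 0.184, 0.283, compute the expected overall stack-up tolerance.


RSS = sqrt(0.184^2 + 0.283^2)
= sqrt(0.113945)
= 0.3376

0.3376


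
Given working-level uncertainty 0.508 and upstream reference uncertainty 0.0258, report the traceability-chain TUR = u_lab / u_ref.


TUR = u_lab / u_ref
= 0.508 / 0.0258
= 19.6899

19.6899


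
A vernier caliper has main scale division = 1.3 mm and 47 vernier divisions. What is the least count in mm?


LC = MSD / n_div
= 1.3 / 47
= 0.0277

0.0277


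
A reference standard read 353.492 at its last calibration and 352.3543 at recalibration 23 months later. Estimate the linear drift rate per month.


rate = (v2 - v1) / months
= (352.3543 - 353.492) / 23
= -1.1377 / 23
= -0.0495

-0.0495


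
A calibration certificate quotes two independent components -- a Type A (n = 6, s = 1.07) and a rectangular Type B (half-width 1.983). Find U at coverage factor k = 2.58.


u_A = s / sqrt(n) = 1.07 / sqrt(6) = 0.43682567
u_B = half_width / sqrt(3) = 1.983 / sqrt(3) = 1.1448856
uc = sqrt(u_A^2 + u_B^2) = sqrt(0.43682567^2 + 1.1448856^2) = 1.2253896
U = k * uc = 2.58 * 1.2253896
U = 3.1615

3.1615


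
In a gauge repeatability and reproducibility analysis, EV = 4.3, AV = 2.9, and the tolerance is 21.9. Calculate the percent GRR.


GRR = sqrt(EV^2 + AV^2) = sqrt(4.3^2 + 2.9^2) = 5.186521
%GRR = GRR / tol * 100 = 5.186521 / 21.9 * 100
%GRR = 23.6827

23.6827


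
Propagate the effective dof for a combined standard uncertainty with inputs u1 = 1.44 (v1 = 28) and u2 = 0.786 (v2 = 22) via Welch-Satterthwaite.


uc = sqrt(u1^2 + u2^2) = sqrt(1.44^2 + 0.786^2) = 1.6405475
v_eff = uc^4 / (u1^4/v1 + u2^4/v2)
= 1.6405475^4 / (1.44^4/28 + 0.786^4/22)
= 7.243613 / 0.17091361
v_eff = 42.3817

42.3817


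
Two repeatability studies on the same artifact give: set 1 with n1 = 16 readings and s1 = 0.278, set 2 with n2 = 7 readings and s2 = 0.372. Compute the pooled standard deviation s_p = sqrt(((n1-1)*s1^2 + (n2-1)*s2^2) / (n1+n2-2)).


s_p = sqrt(((n1-1)*s1^2 + (n2-1)*s2^2) / (n1+n2-2))
numerator = (16-1)*0.278^2 + (7-1)*0.372^2 = 1.15926 + 0.830304 = 1.989564
denominator = 16 + 7 - 2 = 21
s_p^2 = 1.989564 / 21 = 0.094741143
s_p = sqrt(0.094741143) = 0.3078

0.3078


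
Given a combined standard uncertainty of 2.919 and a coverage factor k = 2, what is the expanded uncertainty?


U = k * uc
U = 2 * 2.919
U = 5.8380

5.8380


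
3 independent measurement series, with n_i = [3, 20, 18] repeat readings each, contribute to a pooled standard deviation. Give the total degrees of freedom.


nu = sum_i (n_i - 1)
nu = ((3 - 1) + (20 - 1) + (18 - 1))
nu = 2 + 19 + 17
nu = 38

38


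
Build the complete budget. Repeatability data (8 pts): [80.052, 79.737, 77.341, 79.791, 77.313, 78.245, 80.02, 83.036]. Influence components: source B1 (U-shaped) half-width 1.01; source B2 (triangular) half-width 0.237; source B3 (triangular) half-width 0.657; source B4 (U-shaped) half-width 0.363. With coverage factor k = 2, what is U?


mean = (80.052 + 79.737 + 77.341 + 79.791 + 77.313 + 78.245 + 80.02 + 83.036) / 8 = 79.441875
s = sqrt(sum((x - mean)^2)/(n-1)) = 1.859781
u_A = s / sqrt(n) = 1.859781 / sqrt(8) = 0.65753188
u_B1 = 1.01 / sqrt(2) = 0.71417785
u_B2 = 0.237 / sqrt(6) = 0.096754845
u_B3 = 0.657 / sqrt(6) = 0.26821913
u_B4 = 0.363 / sqrt(2) = 0.25667976
uc = sqrt(0.65753188^2 + 0.71417785^2 + 0.096754845^2 + 0.26821913^2 + 0.25667976^2) = 1.0438322
U = k * uc = 2 * 1.0438322
U = 2.0877

2.0877


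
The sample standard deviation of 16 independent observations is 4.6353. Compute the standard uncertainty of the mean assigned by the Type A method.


u_A = s / sqrt(n)
u_A = 4.6353 / sqrt(16)
u_A = 4.6353 / 4
u_A = 1.1588

1.1588


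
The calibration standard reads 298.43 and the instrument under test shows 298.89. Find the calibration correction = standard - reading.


Correction = standard - reading
= 298.43 - 298.89
= -0.4600

-0.4600


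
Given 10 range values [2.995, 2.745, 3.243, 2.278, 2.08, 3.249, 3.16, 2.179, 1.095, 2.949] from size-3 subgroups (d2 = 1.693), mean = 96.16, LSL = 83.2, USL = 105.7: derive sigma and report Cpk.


R_bar = (2.995 + 2.745 + 3.243 + 2.278 + 2.08 + 3.249 + 3.16 + 2.179 + 1.095 + 2.949) / 10 = 2.5973
sigma = R_bar / d2 = 2.5973 / 1.693 = 1.5341406
Cp = (USL - LSL)/(6*sigma) = (105.7 - 83.2)/(6*1.5341406) = 2.4444
Cpu = (105.7 - 96.16)/(3*1.5341406) = 2.0728
Cpl = (96.16 - 83.2)/(3*1.5341406) = 2.8159
Cpk = min(Cpu, Cpl) = 2.0728

2.0728


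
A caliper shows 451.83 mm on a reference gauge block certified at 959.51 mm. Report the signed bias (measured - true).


Systematic error = measured - true
= 451.83 - 959.51
= -507.6800

-507.6800


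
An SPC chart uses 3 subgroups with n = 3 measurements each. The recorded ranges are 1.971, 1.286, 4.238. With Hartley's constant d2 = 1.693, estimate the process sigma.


R_bar = (1.971 + 1.286 + 4.238) / 3
R_bar = 7.495 / 3 = 2.4983333
sigma_hat = R_bar / d2 = 2.4983333 / 1.693 = 1.4757

1.4757


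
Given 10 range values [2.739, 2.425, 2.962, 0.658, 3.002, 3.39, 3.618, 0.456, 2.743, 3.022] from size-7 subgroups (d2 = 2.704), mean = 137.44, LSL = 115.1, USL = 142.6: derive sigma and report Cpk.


R_bar = (2.739 + 2.425 + 2.962 + 0.658 + 3.002 + 3.39 + 3.618 + 0.456 + 2.743 + 3.022) / 10 = 2.5015
sigma = R_bar / d2 = 2.5015 / 2.704 = 0.92511095
Cp = (USL - LSL)/(6*sigma) = (142.6 - 115.1)/(6*0.92511095) = 4.9544
Cpu = (142.6 - 137.44)/(3*0.92511095) = 1.8592
Cpl = (137.44 - 115.1)/(3*0.92511095) = 8.0495
Cpk = min(Cpu, Cpl) = 1.8592

1.8592


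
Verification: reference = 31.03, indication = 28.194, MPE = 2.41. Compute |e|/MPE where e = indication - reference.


e = indication - reference = 28.194 - 31.03 = -2.8360
|e| = 2.8360
ratio = |e| / MPE = 2.8360 / 2.41
ratio = 1.1768

1.1768


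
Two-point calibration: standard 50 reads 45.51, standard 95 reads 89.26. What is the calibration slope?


slope = (y2 - y1) / (x2 - x1)
= (89.26 - 45.51) / (95 - 50)
= 43.7500 / 45
= 0.9722

0.9722
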